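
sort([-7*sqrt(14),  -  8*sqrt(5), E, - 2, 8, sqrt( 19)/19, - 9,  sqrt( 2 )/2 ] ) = [ -7*sqrt(14), - 8*sqrt( 5),-9, -2,sqrt(19 )/19, sqrt(2 )/2, E,8]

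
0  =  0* 25837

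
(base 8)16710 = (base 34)6k8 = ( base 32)7E8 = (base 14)2AC8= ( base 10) 7624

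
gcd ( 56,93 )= 1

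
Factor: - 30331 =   -  7^2*619^1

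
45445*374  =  16996430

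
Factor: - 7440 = -2^4*3^1*5^1 * 31^1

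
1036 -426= 610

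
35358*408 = 14426064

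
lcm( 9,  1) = 9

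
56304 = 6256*9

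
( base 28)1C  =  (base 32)18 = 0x28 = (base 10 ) 40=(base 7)55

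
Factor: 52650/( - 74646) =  - 225/319 = - 3^2*5^2*11^( - 1)* 29^( - 1) 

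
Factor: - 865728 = - 2^6*3^4* 167^1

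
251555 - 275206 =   -  23651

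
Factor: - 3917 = -3917^1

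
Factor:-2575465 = -5^1*149^1*3457^1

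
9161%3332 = 2497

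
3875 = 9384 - 5509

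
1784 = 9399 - 7615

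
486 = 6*81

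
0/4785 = 0 = 0.00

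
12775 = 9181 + 3594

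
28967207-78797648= - 49830441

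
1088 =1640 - 552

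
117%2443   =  117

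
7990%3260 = 1470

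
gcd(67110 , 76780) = 10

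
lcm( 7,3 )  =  21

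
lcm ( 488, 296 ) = 18056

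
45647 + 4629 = 50276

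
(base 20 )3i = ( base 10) 78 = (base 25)33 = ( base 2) 1001110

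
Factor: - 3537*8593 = - 30393441 =-3^3*13^1* 131^1*661^1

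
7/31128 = 7/31128 = 0.00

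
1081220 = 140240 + 940980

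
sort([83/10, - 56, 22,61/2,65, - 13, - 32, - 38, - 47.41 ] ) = [ - 56 , - 47.41, - 38, - 32, - 13,  83/10, 22,61/2,65] 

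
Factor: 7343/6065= 5^( - 1 )*7^1*1049^1*1213^(- 1)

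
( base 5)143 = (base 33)1f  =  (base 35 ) 1D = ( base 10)48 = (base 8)60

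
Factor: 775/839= 5^2 * 31^1*839^( - 1)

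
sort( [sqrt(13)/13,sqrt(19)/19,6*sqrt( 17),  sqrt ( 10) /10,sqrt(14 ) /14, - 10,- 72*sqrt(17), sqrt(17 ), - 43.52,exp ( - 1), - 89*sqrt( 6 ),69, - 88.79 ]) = [ - 72*sqrt(17), - 89*sqrt ( 6), - 88.79, - 43.52, - 10 , sqrt( 19) /19 , sqrt (14)/14,sqrt( 13)/13,  sqrt(  10 )/10,exp( - 1), sqrt(17),6*sqrt (17),69 ]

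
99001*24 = 2376024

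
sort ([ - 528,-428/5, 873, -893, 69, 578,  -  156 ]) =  [- 893, - 528, - 156, - 428/5, 69 , 578, 873]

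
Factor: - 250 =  - 2^1*5^3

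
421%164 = 93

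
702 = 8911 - 8209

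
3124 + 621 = 3745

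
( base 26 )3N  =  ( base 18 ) 5B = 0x65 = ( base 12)85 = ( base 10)101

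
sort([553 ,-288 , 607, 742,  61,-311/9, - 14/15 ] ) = [ - 288, - 311/9, - 14/15 , 61 , 553,607,  742]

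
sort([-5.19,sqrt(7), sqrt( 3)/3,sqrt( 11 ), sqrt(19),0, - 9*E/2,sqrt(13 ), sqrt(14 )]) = [- 9*E/2, - 5.19,0,sqrt(3 ) /3,sqrt(7), sqrt( 11),sqrt(13), sqrt(14 ),sqrt( 19) ] 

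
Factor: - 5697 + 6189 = 492 = 2^2*3^1 * 41^1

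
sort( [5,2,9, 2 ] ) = [ 2,2, 5,  9] 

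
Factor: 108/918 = 2^1*17^( - 1)  =  2/17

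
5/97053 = 5/97053 = 0.00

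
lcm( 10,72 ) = 360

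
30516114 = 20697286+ 9818828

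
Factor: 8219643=3^1*2739881^1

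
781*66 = 51546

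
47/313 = 47/313  =  0.15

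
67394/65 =1036+54/65 = 1036.83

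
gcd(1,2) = 1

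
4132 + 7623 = 11755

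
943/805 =41/35 =1.17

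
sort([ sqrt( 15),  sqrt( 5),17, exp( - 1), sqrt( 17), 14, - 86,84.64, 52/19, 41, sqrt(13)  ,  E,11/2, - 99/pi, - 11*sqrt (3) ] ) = [ - 86, - 99/pi, - 11 *sqrt( 3) , exp( -1), sqrt( 5) , E, 52/19, sqrt(13),sqrt(15 ), sqrt(17 ), 11/2, 14, 17,41, 84.64 ] 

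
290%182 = 108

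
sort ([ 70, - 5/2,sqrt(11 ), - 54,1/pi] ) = [  -  54 , - 5/2,1/pi, sqrt(11 ),70]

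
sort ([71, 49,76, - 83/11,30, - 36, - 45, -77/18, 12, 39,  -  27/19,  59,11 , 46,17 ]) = [ - 45,-36, - 83/11, - 77/18, - 27/19, 11, 12,  17,30,39,46,49, 59, 71,76 ] 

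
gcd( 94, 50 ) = 2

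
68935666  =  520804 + 68414862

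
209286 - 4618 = 204668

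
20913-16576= 4337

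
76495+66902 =143397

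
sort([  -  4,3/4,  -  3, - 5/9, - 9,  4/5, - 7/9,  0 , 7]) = [ - 9 , - 4,  -  3, - 7/9 , - 5/9,0 , 3/4,4/5, 7 ]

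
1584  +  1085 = 2669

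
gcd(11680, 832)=32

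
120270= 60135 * 2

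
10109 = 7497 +2612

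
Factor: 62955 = 3^2*5^1*1399^1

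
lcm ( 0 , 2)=0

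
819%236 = 111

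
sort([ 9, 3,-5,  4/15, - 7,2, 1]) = [-7,-5,4/15 , 1,2,3,9 ]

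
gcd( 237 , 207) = 3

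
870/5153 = 870/5153 = 0.17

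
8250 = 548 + 7702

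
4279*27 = 115533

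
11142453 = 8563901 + 2578552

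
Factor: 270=2^1*3^3*5^1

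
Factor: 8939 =7^1*1277^1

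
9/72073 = 9/72073 = 0.00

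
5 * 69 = 345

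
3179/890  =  3179/890 = 3.57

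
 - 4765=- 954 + -3811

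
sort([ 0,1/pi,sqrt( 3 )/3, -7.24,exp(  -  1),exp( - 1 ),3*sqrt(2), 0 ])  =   [-7.24, 0, 0,1/pi,exp( -1 ), exp( - 1) , sqrt( 3 ) /3,3 * sqrt( 2) ] 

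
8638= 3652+4986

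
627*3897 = 2443419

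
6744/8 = 843  =  843.00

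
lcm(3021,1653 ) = 87609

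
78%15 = 3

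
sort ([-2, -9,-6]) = [-9, - 6, - 2]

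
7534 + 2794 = 10328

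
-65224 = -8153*8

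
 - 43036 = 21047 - 64083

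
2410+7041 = 9451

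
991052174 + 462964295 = 1454016469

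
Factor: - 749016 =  - 2^3*3^2*101^1*103^1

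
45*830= 37350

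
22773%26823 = 22773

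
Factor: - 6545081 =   -  6545081^1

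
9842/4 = 4921/2 = 2460.50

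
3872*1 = 3872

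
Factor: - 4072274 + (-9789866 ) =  - 2^2*5^1*17^1*40771^1 = - 13862140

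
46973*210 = 9864330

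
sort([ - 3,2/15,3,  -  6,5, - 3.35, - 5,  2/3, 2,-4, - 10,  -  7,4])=[ - 10, - 7, - 6, - 5,  -  4, - 3.35,-3,2/15, 2/3,  2,3, 4,5 ]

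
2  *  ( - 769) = -1538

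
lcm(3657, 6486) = 343758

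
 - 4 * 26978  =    -  107912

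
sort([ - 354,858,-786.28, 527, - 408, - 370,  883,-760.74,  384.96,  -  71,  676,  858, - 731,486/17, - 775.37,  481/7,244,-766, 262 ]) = [ -786.28, - 775.37, - 766 ,  -  760.74 , - 731,-408, - 370, - 354, - 71, 486/17,481/7, 244, 262,  384.96 , 527,676,  858 , 858,883]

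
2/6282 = 1/3141  =  0.00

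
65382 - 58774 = 6608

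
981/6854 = 981/6854 =0.14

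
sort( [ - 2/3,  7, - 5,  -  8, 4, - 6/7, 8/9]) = [  -  8, - 5,- 6/7 , - 2/3,  8/9,4,7 ]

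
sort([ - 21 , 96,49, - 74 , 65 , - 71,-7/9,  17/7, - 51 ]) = [ - 74, - 71, - 51, - 21, - 7/9,17/7,49 , 65 , 96] 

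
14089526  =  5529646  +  8559880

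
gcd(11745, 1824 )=3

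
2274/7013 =2274/7013= 0.32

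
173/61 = 173/61   =  2.84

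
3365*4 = 13460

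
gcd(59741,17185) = 1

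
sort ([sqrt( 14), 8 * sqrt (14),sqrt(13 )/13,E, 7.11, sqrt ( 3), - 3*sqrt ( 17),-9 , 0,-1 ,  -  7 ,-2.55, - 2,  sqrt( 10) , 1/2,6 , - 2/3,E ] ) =[ -3*sqrt(17),-9, - 7 , - 2.55, - 2, -1, - 2/3, 0,sqrt( 13 )/13,1/2,  sqrt(3),E , E, sqrt(10) , sqrt (14 ),6, 7.11, 8*sqrt(14)] 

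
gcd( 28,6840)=4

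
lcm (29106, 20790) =145530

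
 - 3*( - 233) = 699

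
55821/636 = 87 + 163/212= 87.77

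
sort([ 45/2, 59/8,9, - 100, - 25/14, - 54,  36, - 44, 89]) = [ - 100, - 54, - 44, -25/14, 59/8,9,45/2, 36, 89] 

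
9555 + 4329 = 13884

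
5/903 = 5/903 = 0.01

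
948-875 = 73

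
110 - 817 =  - 707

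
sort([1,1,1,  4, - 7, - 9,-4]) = [ - 9, - 7,- 4,1,1,  1, 4 ] 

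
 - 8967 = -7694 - 1273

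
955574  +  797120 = 1752694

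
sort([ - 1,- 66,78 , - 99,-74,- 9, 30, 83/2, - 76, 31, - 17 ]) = [ - 99 , - 76 , - 74,-66, -17, - 9, - 1, 30, 31, 83/2, 78]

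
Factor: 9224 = 2^3*1153^1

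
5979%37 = 22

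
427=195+232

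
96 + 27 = 123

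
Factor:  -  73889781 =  - 3^1*7^1*43^1*47^1*1741^1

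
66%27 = 12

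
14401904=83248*173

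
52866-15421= 37445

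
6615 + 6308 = 12923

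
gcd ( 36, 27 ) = 9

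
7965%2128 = 1581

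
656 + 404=1060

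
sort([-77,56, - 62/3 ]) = [ - 77 ,-62/3,56]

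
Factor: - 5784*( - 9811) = 2^3*3^1*241^1*9811^1  =  56746824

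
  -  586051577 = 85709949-671761526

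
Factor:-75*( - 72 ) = 2^3* 3^3*5^2 = 5400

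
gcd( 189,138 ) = 3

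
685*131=89735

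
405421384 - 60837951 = 344583433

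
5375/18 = 5375/18 = 298.61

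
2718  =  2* 1359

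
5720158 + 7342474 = 13062632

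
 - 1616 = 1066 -2682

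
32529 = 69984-37455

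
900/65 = 13 +11/13 = 13.85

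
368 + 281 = 649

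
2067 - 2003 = 64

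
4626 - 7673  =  -3047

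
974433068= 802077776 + 172355292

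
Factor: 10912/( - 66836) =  - 8/49 = - 2^3*7^(-2)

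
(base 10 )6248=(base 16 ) 1868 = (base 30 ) 6S8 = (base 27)8fb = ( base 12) 3748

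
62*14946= 926652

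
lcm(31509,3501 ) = 31509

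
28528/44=7132/11 = 648.36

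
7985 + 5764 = 13749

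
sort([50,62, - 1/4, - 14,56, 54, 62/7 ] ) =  [- 14, - 1/4 , 62/7,  50, 54, 56, 62] 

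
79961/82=975 + 11/82 = 975.13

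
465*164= 76260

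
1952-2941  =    -  989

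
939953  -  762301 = 177652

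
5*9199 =45995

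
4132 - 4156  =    -  24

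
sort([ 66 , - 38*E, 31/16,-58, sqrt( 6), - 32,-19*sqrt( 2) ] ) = [ - 38*E, - 58,-32,-19 *sqrt(2 ), 31/16, sqrt(6 ), 66 ] 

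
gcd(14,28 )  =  14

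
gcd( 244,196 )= 4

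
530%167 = 29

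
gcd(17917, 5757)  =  19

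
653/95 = 6 + 83/95  =  6.87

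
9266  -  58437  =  -49171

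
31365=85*369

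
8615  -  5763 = 2852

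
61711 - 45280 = 16431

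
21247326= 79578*267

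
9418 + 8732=18150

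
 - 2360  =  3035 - 5395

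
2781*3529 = 9814149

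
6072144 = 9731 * 624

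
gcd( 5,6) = 1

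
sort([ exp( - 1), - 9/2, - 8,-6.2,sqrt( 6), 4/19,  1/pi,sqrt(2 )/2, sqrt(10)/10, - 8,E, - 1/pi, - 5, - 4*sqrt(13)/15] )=[-8, - 8, - 6.2, - 5, - 9/2, - 4 * sqrt(13)/15, - 1/pi,4/19,sqrt(10 ) /10,1/pi, exp ( - 1),  sqrt(2)/2,sqrt(6),E ] 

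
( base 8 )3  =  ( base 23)3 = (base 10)3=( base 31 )3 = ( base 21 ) 3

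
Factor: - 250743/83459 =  - 3^1*19^1 * 53^1*83^1*83459^ (-1 ) 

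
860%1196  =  860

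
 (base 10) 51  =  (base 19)2d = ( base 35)1G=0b110011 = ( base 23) 25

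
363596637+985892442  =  1349489079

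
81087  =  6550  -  - 74537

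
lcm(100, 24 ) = 600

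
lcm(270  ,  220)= 5940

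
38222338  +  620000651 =658222989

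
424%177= 70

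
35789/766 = 46 + 553/766 =46.72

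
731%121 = 5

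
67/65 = 67/65 = 1.03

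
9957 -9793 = 164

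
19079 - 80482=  - 61403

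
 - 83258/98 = - 5947/7 =-849.57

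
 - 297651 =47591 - 345242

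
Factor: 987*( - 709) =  - 3^1 * 7^1 * 47^1*709^1 = - 699783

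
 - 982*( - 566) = 555812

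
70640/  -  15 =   -  14128/3 = -4709.33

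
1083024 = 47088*23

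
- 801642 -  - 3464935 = 2663293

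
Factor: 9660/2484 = 3^ ( - 2 )*5^1*7^1= 35/9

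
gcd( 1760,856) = 8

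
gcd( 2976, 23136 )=96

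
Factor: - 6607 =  - 6607^1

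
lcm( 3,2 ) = 6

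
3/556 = 3/556  =  0.01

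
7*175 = 1225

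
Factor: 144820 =2^2*5^1 *13^1*557^1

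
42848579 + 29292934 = 72141513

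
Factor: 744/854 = 372/427  =  2^2*3^1*7^( - 1)*31^1* 61^( -1 )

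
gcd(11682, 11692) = 2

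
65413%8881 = 3246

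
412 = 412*1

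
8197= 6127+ 2070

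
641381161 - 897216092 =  - 255834931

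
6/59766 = 1/9961 = 0.00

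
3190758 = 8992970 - 5802212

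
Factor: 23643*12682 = 2^1*3^2*17^1*37^1*71^1*373^1 = 299840526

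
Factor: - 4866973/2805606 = - 2^( - 1)*3^( - 2)*79^(-1)*1973^( - 1)*4866973^1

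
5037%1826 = 1385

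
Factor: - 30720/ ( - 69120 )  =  2^2*3^( - 2)  =  4/9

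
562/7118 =281/3559 = 0.08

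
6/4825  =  6/4825 = 0.00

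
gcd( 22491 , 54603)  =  9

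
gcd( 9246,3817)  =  1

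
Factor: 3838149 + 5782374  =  9620523  =  3^2*11^1*97177^1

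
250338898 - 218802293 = 31536605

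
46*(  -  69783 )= - 3210018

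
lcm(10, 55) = 110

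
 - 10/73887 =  - 10/73887 =- 0.00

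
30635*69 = 2113815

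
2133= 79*27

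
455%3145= 455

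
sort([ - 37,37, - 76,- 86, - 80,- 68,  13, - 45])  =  [ - 86, - 80, - 76, - 68, - 45, - 37,13 , 37]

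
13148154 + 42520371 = 55668525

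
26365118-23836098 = 2529020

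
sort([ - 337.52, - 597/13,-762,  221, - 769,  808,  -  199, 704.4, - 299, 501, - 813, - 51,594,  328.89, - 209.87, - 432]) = [  -  813, -769, - 762, -432 , - 337.52,-299, - 209.87,-199 ,-51,-597/13 , 221, 328.89 , 501, 594, 704.4,808]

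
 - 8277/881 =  -10 + 533/881 = - 9.40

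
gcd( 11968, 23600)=16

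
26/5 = 26/5 = 5.20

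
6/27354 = 1/4559 = 0.00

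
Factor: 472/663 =2^3*3^( - 1 ) * 13^ ( - 1) * 17^(-1) *59^1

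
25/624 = 25/624  =  0.04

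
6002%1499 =6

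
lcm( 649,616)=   36344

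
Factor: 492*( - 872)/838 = - 214512/419 = - 2^4*3^1*41^1*109^1*419^( - 1)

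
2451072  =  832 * 2946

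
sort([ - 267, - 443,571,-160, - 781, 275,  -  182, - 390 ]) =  [ - 781 , - 443, - 390 , - 267, - 182, - 160,275, 571] 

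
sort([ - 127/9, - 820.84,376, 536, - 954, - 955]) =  [ - 955, - 954,  -  820.84 , - 127/9,376, 536 ]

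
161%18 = 17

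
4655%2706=1949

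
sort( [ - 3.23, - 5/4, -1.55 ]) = [ - 3.23, - 1.55, - 5/4 ]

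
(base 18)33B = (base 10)1037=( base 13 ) 61A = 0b10000001101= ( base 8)2015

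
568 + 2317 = 2885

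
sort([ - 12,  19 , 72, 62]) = [ - 12, 19,62,72] 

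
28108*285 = 8010780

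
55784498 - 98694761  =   - 42910263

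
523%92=63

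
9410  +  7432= 16842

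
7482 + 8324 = 15806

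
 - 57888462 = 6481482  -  64369944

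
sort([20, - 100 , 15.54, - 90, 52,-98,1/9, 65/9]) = [ - 100,  -  98, - 90, 1/9,  65/9, 15.54,  20, 52] 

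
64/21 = 64/21 = 3.05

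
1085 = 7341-6256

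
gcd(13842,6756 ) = 6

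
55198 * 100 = 5519800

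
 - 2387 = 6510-8897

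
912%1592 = 912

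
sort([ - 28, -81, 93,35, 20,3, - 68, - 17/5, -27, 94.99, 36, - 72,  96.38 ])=[ - 81, - 72, - 68 ,  -  28, - 27,- 17/5,  3, 20,35,36,93,94.99, 96.38] 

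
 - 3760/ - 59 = 63 + 43/59 = 63.73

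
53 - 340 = - 287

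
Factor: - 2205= - 3^2*5^1*7^2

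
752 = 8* 94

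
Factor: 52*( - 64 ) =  - 3328 =- 2^8*13^1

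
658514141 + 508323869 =1166838010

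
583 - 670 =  - 87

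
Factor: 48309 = 3^1*16103^1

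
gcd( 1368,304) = 152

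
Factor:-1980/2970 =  - 2^1*3^( - 1)=-2/3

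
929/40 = 23+9/40 =23.23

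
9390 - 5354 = 4036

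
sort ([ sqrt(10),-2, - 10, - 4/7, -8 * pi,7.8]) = [  -  8*pi, - 10, - 2, - 4/7, sqrt ( 10),7.8]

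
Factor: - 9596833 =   -  683^1* 14051^1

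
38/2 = 19 = 19.00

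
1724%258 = 176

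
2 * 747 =1494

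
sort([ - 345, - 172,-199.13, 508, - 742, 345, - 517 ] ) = [  -  742,  -  517, - 345,  -  199.13,-172,345,508] 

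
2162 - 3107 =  - 945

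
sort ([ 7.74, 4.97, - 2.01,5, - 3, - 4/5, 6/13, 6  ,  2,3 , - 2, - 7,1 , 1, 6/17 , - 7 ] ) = [ - 7 ,  -  7, - 3, - 2.01, - 2, - 4/5, 6/17,6/13,1, 1, 2 , 3,4.97  ,  5,6, 7.74]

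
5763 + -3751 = 2012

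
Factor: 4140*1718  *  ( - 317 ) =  - 2^3*3^2 * 5^1 * 23^1*317^1*859^1 = -2254668840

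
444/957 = 148/319=0.46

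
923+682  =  1605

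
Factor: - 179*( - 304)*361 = 19644176 = 2^4*19^3 * 179^1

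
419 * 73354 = 30735326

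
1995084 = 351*5684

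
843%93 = 6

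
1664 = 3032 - 1368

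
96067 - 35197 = 60870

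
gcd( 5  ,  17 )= 1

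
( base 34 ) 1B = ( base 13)36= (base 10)45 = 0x2d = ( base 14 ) 33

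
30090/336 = 5015/56 = 89.55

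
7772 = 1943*4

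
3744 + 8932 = 12676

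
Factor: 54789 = 3^1 * 7^1 * 2609^1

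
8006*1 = 8006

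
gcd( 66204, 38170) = 2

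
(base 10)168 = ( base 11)143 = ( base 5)1133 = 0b10101000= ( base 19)8G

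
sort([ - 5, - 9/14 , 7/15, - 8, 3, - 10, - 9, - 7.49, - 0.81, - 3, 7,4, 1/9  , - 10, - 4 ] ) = [ - 10, - 10, - 9 , - 8 , - 7.49, - 5, - 4, - 3, - 0.81, - 9/14,1/9 , 7/15,3 , 4 , 7]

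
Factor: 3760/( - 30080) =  - 2^( - 3 ) = - 1/8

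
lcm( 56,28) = 56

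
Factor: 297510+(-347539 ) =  - 50029 = -7^2*1021^1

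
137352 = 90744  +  46608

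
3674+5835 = 9509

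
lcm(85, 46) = 3910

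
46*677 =31142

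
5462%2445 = 572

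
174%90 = 84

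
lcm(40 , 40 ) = 40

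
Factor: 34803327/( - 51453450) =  -2^ ( - 1)*3^( - 1)*5^( - 2)*13^1*109^(  -  1)*349^1*1049^ ( - 1)*2557^1 = -11601109/17151150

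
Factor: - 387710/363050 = -283/265 = - 5^( - 1) *53^( - 1 )*283^1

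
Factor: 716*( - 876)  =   - 627216 = - 2^4*3^1*73^1*179^1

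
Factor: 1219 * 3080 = 2^3*5^1*7^1*11^1*23^1*53^1 = 3754520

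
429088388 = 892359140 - 463270752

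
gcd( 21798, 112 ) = 14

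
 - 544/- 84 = 6 + 10/21 = 6.48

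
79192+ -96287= - 17095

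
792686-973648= - 180962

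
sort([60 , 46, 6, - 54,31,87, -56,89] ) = [ - 56, - 54,6,31 , 46,  60 , 87,89 ]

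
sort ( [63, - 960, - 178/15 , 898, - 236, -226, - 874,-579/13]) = [ - 960, - 874, - 236, - 226, -579/13, - 178/15, 63, 898 ]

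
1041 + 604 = 1645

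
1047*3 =3141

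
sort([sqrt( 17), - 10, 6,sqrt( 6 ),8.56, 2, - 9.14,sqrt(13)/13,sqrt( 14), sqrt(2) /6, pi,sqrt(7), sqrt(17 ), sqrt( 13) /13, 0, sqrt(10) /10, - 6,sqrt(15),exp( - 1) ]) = [-10, - 9.14, -6,0,sqrt ( 2) /6,sqrt (13)/13, sqrt( 13)/13,sqrt( 10) /10,  exp( - 1),2,sqrt( 6 ),sqrt ( 7 ),pi,sqrt(14 ),sqrt( 15), sqrt (17), sqrt ( 17)  ,  6, 8.56 ]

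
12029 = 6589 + 5440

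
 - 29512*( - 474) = 13988688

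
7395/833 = 8 + 43/49 = 8.88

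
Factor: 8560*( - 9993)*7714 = - 2^5*3^1*5^1*7^1*19^1*29^1*107^1*3331^1= - 659856177120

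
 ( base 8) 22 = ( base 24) i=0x12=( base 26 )i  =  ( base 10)18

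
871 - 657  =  214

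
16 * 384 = 6144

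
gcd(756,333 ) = 9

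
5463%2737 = 2726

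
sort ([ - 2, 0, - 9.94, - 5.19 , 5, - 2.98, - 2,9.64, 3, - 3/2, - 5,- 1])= [ - 9.94, - 5.19, - 5, - 2.98 ,- 2, - 2, - 3/2, - 1, 0,3,5 , 9.64]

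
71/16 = 4+7/16 = 4.44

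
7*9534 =66738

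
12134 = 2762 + 9372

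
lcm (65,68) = 4420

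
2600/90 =28 + 8/9 =28.89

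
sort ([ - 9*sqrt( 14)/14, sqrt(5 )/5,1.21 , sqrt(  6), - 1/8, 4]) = [-9*sqrt ( 14 ) /14, - 1/8,  sqrt (5 ) /5, 1.21,sqrt( 6), 4 ] 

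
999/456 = 333/152= 2.19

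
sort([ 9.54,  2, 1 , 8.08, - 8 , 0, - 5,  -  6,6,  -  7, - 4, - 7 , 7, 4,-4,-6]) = [ - 8 ,  -  7, - 7, - 6,-6, - 5,  -  4, - 4,  0,  1, 2,4,6, 7, 8.08, 9.54 ] 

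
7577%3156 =1265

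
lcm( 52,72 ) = 936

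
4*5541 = 22164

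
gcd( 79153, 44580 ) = 1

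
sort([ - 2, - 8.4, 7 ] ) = [-8.4 , - 2,7 ] 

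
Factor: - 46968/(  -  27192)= 19/11 = 11^(-1) * 19^1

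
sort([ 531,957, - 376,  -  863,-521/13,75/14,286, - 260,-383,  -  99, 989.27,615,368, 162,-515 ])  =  [ - 863, - 515,-383, -376, - 260, - 99, - 521/13,75/14,162,286,368, 531,615 , 957,989.27]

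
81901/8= 10237+5/8 =10237.62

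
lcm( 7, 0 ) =0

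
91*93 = 8463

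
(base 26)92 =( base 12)178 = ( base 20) bg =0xec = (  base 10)236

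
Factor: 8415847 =11^1 * 487^1*1571^1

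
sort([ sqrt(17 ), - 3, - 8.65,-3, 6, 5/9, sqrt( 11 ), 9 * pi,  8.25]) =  [ - 8.65, - 3,-3 , 5/9, sqrt( 11 ),sqrt (17 ), 6,8.25, 9*pi]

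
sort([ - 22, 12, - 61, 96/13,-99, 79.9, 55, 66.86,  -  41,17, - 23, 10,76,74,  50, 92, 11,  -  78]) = [ - 99 , - 78,  -  61, - 41, - 23, -22, 96/13 , 10, 11, 12, 17,  50 , 55, 66.86 , 74, 76, 79.9, 92 ] 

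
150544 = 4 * 37636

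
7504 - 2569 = 4935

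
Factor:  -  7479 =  - 3^3*277^1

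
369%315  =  54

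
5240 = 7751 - 2511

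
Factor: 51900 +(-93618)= - 41718 = -  2^1*3^1*17^1 *409^1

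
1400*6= 8400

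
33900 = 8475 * 4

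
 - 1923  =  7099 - 9022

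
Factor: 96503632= 2^4* 6031477^1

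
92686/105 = 882 + 76/105  =  882.72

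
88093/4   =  22023 + 1/4 = 22023.25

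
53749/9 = 5972 + 1/9 = 5972.11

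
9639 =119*81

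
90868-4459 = 86409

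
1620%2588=1620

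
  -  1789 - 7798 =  - 9587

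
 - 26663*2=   -  53326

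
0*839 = 0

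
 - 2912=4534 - 7446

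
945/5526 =105/614 = 0.17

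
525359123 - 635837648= - 110478525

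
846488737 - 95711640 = 750777097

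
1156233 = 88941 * 13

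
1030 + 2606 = 3636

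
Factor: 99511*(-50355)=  - 3^3*5^1*191^1 *373^1 * 521^1=- 5010876405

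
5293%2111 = 1071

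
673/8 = 84  +  1/8 = 84.12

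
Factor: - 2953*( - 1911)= 3^1*7^2*13^1*2953^1 = 5643183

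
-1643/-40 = 41+3/40 = 41.08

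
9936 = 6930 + 3006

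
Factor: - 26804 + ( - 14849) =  - 41653 =- 23^1*1811^1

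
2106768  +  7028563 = 9135331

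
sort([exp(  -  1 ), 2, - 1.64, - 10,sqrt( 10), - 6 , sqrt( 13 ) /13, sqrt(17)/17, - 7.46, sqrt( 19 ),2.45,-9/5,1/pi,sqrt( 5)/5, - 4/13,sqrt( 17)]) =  [  -  10, - 7.46, - 6,-9/5, - 1.64 , - 4/13, sqrt( 17) /17 , sqrt( 13)/13,1/pi,exp( - 1), sqrt ( 5 ) /5,2,2.45,sqrt( 10 ),sqrt(17 ) , sqrt( 19)]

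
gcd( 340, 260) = 20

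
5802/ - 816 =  - 8 + 121/136 = - 7.11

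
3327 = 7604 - 4277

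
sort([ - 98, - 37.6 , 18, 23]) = [ - 98,- 37.6,18,23]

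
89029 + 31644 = 120673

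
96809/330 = 96809/330 =293.36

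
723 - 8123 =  - 7400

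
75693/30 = 2523 + 1/10 =2523.10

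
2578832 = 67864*38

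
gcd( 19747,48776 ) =91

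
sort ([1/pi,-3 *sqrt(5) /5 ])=[-3*sqrt( 5) /5, 1/pi ] 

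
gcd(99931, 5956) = 1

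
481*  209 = 100529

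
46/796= 23/398=   0.06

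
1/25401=1/25401 = 0.00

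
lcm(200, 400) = 400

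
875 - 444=431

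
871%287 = 10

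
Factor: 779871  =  3^1*47^1*5531^1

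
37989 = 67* 567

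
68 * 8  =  544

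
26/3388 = 13/1694=0.01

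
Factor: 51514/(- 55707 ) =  - 86/93 = - 2^1*3^( - 1) * 31^( - 1)*43^1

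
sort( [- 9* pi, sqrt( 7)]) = [ - 9*pi, sqrt( 7)]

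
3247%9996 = 3247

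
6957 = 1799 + 5158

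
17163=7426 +9737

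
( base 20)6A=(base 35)3P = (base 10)130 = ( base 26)50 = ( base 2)10000010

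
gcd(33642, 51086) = 1246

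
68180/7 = 9740 = 9740.00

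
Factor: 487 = 487^1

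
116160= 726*160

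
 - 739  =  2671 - 3410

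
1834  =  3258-1424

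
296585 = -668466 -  - 965051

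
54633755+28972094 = 83605849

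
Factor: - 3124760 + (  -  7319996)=  -  2^2 *7^1*19^1 *29^1 * 677^1 = -10444756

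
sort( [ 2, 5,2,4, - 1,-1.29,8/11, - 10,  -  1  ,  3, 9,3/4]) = [ - 10,  -  1.29  , - 1, - 1,8/11,3/4,2, 2, 3,4 , 5, 9]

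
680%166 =16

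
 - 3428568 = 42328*(  -  81 ) 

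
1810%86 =4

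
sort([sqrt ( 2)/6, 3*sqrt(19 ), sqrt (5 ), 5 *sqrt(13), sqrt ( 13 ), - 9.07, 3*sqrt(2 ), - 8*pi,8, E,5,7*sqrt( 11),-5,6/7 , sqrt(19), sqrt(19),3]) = [- 8*pi, -9.07 ,-5, sqrt( 2 ) /6, 6/7,sqrt( 5),E,3,sqrt( 13 ), 3*sqrt( 2), sqrt( 19), sqrt(19 ),5, 8, 3*sqrt( 19), 5*sqrt( 13), 7*sqrt(11)]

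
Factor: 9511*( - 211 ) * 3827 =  - 43^1*89^1*211^1*9511^1 = - 7680103967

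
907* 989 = 897023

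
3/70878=1/23626=0.00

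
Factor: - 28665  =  - 3^2*5^1*7^2*13^1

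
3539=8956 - 5417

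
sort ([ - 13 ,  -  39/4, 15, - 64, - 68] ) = [ - 68, - 64 ,-13, - 39/4  ,  15] 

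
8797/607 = 8797/607 = 14.49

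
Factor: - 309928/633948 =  - 77482/158487 = - 2^1 * 3^(  -  1)*7^ (-1)*19^1*2039^1*7547^( - 1)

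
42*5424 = 227808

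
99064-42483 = 56581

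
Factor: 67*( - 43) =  - 43^1*67^1=- 2881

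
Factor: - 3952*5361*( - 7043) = 2^4*3^1*13^1 *19^1*1787^1*7043^1=   149217730896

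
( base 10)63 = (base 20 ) 33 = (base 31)21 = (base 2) 111111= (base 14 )47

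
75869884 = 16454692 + 59415192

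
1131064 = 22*51412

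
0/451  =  0  =  0.00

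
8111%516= 371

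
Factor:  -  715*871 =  - 622765= -5^1*11^1 *13^2*67^1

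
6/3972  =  1/662 = 0.00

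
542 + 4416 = 4958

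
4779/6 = 796+1/2 = 796.50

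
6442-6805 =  - 363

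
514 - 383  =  131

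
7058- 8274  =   - 1216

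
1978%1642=336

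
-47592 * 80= - 3807360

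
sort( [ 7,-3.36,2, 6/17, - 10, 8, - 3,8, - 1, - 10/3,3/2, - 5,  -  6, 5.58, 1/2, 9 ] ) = [ - 10, - 6, -5, - 3.36, - 10/3,-3,  -  1, 6/17,1/2,3/2 , 2, 5.58, 7,8,8, 9 ]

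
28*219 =6132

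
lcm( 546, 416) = 8736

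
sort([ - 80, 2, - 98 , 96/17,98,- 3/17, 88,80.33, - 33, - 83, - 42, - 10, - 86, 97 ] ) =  [ -98, - 86, - 83, - 80, - 42, - 33,-10, - 3/17, 2, 96/17,80.33, 88, 97, 98 ] 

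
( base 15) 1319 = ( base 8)7752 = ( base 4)333222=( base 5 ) 112244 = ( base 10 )4074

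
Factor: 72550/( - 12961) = -2^1*5^2 * 13^( - 1 )*997^(- 1) * 1451^1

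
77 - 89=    - 12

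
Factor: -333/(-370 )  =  2^( - 1)*3^2*5^(  -  1 ) = 9/10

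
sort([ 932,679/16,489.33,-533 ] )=[  -  533,679/16,489.33,932]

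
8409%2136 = 2001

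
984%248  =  240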